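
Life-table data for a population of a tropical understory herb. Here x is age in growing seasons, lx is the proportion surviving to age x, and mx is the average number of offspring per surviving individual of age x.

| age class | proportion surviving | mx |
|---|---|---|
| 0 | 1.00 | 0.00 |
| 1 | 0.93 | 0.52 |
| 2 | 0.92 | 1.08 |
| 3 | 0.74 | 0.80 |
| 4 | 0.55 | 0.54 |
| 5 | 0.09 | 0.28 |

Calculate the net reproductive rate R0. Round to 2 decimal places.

lx·mx by age: 0, 0.4836, 0.9936, 0.592, 0.297, 0.0252
R0 = Σ lx·mx = 2.3914 → 2.39

2.39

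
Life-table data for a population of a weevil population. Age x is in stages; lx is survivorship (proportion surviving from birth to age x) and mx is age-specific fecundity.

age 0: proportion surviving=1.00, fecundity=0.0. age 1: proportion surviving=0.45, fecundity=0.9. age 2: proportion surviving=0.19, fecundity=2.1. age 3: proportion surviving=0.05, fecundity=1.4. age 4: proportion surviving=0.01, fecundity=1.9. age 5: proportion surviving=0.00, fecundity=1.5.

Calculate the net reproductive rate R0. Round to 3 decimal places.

0.893

lx·mx by age: 0, 0.405, 0.399, 0.07, 0.019, 0
R0 = Σ lx·mx = 0.893 → 0.893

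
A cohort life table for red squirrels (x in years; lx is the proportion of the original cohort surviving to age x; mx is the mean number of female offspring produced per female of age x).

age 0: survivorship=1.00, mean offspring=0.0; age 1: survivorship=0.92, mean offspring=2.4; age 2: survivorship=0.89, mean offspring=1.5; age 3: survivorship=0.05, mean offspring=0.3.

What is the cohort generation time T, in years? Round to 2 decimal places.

1.38

lx·mx: 0, 2.208, 1.335, 0.015 → R0 = 3.558
x·lx·mx: 0, 2.208, 2.67, 0.045 → Σ = 4.923
T = 4.923 / 3.558 = 1.383642… → 1.38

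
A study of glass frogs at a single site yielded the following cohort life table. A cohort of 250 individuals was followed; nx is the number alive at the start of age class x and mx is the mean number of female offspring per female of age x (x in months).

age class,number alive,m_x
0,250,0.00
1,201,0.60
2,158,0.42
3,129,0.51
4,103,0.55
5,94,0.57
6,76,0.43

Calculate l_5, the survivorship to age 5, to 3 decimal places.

l_5 = n_5/n_0 = 94/250 = 0.376 → 0.376

0.376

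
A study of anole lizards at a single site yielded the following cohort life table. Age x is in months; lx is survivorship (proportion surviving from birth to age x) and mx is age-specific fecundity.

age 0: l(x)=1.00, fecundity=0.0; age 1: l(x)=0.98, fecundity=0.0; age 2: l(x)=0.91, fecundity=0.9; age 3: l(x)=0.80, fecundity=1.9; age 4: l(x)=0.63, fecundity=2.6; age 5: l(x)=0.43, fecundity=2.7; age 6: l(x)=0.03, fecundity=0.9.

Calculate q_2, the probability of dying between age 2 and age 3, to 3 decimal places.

q_2 = (l_2 − l_3) / l_2 = (0.91 − 0.8) / 0.91
     = 0.11 / 0.91 = 0.120879… → 0.121

0.121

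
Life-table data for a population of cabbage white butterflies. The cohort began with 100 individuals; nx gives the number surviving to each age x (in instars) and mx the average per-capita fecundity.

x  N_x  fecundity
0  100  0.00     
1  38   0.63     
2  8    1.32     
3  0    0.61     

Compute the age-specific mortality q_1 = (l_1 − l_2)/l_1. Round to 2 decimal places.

lx = nx/n0 = nx/100: 1, 0.38, 0.08, 0
q_1 = (l_1 − l_2) / l_1 = (0.38 − 0.08) / 0.38
     = 0.3 / 0.38 = 0.789474… → 0.79

0.79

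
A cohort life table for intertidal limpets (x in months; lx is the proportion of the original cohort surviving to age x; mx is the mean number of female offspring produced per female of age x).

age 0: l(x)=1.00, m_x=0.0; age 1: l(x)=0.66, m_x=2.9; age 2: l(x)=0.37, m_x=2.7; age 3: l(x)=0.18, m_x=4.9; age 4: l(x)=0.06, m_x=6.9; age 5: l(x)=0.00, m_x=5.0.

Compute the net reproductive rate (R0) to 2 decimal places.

lx·mx by age: 0, 1.914, 0.999, 0.882, 0.414, 0
R0 = Σ lx·mx = 4.209 → 4.21

4.21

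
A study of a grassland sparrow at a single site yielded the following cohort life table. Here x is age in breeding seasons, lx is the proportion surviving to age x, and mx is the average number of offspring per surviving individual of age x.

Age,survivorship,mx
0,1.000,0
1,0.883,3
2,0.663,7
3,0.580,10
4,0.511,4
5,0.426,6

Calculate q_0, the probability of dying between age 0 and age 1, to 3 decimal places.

0.117

q_0 = (l_0 − l_1) / l_0 = (1 − 0.883) / 1
     = 0.117 / 1 = 0.117 → 0.117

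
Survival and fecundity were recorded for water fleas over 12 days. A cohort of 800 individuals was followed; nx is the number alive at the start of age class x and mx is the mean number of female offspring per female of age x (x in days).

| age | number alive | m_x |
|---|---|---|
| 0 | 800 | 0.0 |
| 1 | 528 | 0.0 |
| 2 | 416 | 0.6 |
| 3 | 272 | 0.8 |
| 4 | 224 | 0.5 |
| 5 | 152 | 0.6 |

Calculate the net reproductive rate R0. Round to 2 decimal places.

0.84

lx = nx/n0 = nx/800: 1, 0.66, 0.52, 0.34, 0.28, 0.19
lx·mx by age: 0, 0, 0.312, 0.272, 0.14, 0.114
R0 = Σ lx·mx = 0.838 → 0.84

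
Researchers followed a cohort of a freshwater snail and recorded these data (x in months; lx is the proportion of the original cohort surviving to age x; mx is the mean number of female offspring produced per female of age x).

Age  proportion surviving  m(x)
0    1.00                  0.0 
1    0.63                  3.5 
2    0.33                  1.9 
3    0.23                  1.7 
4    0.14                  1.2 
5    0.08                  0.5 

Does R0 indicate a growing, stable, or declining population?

growing

R0 = Σ lx·mx = 0 + 2.205 + 0.627 + 0.391 + 0.168 + 0.04 = 3.431
R0 > 1, so the population is growing.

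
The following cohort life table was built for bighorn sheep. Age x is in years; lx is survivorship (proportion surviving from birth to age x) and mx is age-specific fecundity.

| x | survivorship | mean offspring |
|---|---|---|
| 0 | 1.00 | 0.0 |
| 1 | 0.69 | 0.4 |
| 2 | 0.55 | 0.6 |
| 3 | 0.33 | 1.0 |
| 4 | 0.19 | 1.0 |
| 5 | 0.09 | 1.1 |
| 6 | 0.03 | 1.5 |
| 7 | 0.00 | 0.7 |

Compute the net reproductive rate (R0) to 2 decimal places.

lx·mx by age: 0, 0.276, 0.33, 0.33, 0.19, 0.099, 0.045, 0
R0 = Σ lx·mx = 1.27 → 1.27

1.27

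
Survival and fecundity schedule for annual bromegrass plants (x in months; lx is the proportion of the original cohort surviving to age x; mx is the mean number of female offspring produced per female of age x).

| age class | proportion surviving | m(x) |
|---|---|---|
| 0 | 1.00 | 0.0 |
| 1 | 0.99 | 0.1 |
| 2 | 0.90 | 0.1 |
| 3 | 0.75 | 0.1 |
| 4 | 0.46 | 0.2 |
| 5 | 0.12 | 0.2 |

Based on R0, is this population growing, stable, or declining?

declining

R0 = Σ lx·mx = 0 + 0.099 + 0.09 + 0.075 + 0.092 + 0.024 = 0.38
R0 < 1, so the population is declining.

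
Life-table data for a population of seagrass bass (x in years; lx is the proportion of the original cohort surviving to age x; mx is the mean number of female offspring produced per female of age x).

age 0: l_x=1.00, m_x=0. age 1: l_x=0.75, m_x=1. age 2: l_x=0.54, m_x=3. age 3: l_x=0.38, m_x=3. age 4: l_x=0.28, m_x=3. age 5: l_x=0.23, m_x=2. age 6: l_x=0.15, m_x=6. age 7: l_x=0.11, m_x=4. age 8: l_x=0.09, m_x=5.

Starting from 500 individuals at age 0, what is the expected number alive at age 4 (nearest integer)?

140

Expected survivors = N0 · l_4 = 500 × 0.28 = 140 → 140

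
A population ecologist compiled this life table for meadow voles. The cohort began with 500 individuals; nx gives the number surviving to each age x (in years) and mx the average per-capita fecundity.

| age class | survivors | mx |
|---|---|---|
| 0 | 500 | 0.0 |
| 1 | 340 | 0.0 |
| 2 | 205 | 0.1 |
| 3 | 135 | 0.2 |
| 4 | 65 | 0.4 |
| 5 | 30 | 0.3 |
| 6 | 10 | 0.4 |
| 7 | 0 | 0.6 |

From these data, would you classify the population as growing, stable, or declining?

declining

lx = nx/n0 = nx/500: 1, 0.68, 0.41, 0.27, 0.13, 0.06, 0.02, 0
R0 = Σ lx·mx = 0 + 0 + 0.041 + 0.054 + 0.052 + 0.018 + 0.008 + 0 = 0.173
R0 < 1, so the population is declining.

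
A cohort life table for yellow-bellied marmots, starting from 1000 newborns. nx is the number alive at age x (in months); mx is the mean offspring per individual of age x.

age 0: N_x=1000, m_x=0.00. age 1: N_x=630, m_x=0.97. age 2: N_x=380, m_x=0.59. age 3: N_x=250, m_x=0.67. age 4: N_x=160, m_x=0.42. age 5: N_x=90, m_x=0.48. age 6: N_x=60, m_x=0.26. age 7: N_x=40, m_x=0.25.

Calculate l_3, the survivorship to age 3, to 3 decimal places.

l_3 = n_3/n_0 = 250/1000 = 0.25 → 0.250

0.250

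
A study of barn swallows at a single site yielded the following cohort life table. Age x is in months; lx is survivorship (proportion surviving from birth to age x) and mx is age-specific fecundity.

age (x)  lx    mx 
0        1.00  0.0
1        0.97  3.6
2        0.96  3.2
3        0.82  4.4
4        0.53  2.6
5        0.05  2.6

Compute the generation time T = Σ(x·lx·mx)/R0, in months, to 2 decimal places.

lx·mx: 0, 3.492, 3.072, 3.608, 1.378, 0.13 → R0 = 11.68
x·lx·mx: 0, 3.492, 6.144, 10.824, 5.512, 0.65 → Σ = 26.622
T = 26.622 / 11.68 = 2.279281… → 2.28

2.28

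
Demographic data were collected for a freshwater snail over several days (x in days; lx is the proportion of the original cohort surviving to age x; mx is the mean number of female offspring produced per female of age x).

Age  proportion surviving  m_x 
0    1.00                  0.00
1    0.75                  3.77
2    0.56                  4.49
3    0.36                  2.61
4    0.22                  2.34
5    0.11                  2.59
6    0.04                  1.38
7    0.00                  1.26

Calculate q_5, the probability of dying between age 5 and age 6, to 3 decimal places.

0.636

q_5 = (l_5 − l_6) / l_5 = (0.11 − 0.04) / 0.11
     = 0.07 / 0.11 = 0.636364… → 0.636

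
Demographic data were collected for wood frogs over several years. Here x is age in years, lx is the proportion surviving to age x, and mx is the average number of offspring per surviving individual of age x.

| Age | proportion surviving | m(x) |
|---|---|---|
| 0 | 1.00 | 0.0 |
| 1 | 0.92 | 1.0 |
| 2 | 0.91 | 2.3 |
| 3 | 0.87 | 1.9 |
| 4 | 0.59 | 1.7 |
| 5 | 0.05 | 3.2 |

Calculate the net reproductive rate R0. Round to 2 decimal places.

lx·mx by age: 0, 0.92, 2.093, 1.653, 1.003, 0.16
R0 = Σ lx·mx = 5.829 → 5.83

5.83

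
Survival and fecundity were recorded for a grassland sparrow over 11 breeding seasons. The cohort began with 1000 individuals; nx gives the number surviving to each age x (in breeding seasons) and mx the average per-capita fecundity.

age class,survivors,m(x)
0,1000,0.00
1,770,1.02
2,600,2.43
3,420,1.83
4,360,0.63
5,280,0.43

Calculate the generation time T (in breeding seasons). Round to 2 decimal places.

lx = nx/n0 = nx/1000: 1, 0.77, 0.6, 0.42, 0.36, 0.28
lx·mx: 0, 0.7854, 1.458, 0.7686, 0.2268, 0.1204 → R0 = 3.3592
x·lx·mx: 0, 0.7854, 2.916, 2.3058, 0.9072, 0.602 → Σ = 7.5164
T = 7.5164 / 3.3592 = 2.237557… → 2.24

2.24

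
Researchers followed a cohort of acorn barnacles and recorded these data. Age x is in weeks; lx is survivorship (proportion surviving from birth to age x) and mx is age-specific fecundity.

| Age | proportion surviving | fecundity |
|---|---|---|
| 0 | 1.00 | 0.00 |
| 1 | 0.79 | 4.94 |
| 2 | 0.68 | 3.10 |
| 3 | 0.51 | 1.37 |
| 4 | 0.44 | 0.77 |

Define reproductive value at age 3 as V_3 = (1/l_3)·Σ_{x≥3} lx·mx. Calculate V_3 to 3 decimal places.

lx·mx for x ≥ 3: 0.6987, 0.3388 → sum = 1.0375
V_3 = 1.0375 / l_3 = 1.0375 / 0.51 = 2.034314… → 2.034

2.034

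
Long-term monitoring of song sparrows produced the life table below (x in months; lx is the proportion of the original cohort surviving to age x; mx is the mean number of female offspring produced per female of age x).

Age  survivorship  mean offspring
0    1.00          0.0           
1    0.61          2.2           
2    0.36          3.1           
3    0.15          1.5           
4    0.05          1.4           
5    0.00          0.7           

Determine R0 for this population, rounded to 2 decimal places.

2.75

lx·mx by age: 0, 1.342, 1.116, 0.225, 0.07, 0
R0 = Σ lx·mx = 2.753 → 2.75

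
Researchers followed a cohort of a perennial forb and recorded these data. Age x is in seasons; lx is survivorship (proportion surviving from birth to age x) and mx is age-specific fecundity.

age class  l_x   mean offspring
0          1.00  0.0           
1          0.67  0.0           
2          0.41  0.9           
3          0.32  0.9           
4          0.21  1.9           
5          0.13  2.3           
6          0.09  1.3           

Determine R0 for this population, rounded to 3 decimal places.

1.472

lx·mx by age: 0, 0, 0.369, 0.288, 0.399, 0.299, 0.117
R0 = Σ lx·mx = 1.472 → 1.472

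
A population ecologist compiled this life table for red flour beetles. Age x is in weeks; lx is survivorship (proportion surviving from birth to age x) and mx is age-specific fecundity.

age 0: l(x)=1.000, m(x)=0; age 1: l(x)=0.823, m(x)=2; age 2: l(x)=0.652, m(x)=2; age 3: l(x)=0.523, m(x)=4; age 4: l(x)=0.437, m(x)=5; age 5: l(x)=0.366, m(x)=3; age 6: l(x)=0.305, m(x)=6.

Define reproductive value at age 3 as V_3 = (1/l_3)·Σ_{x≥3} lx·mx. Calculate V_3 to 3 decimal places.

13.776

lx·mx for x ≥ 3: 2.092, 2.185, 1.098, 1.83 → sum = 7.205
V_3 = 7.205 / l_3 = 7.205 / 0.523 = 13.776291… → 13.776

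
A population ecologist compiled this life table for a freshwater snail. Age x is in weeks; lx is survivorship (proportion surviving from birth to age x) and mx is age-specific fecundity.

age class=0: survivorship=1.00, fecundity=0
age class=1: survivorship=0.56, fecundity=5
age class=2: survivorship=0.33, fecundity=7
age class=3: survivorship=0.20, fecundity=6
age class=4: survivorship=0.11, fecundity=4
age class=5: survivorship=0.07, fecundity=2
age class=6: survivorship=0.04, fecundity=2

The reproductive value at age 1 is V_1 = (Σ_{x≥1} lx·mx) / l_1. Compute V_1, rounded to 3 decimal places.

12.446

lx·mx for x ≥ 1: 2.8, 2.31, 1.2, 0.44, 0.14, 0.08 → sum = 6.97
V_1 = 6.97 / l_1 = 6.97 / 0.56 = 12.446429… → 12.446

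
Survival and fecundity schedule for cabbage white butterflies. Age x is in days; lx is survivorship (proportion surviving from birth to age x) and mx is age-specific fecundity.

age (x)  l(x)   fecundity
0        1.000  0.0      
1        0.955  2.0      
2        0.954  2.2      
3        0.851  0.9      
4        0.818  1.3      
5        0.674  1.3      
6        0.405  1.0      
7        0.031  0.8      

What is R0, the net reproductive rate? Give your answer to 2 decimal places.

lx·mx by age: 0, 1.91, 2.0988, 0.7659, 1.0634, 0.8762, 0.405, 0.0248
R0 = Σ lx·mx = 7.1441 → 7.14

7.14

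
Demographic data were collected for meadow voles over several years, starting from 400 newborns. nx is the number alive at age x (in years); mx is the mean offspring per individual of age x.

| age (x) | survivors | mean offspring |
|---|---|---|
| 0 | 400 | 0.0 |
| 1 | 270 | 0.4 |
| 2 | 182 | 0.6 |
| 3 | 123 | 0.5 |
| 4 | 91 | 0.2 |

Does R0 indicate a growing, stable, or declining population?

declining

lx = nx/n0 = nx/400: 1, 0.675, 0.455, 0.3075, 0.2275
R0 = Σ lx·mx = 0 + 0.27 + 0.273 + 0.15375 + 0.0455 = 0.74225
R0 < 1, so the population is declining.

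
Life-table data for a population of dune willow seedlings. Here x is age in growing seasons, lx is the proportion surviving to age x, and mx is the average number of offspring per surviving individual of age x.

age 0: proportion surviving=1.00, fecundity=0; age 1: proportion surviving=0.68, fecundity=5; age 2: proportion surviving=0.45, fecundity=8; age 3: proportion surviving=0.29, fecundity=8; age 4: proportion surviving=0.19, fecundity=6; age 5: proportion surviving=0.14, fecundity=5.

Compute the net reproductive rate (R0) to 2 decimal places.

11.16

lx·mx by age: 0, 3.4, 3.6, 2.32, 1.14, 0.7
R0 = Σ lx·mx = 11.16 → 11.16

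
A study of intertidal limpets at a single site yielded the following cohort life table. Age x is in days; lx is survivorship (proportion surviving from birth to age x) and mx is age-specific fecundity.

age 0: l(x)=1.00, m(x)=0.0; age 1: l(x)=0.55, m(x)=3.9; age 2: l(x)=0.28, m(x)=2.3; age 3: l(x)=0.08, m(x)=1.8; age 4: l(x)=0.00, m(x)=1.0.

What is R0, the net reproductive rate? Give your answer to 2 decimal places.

2.93

lx·mx by age: 0, 2.145, 0.644, 0.144, 0
R0 = Σ lx·mx = 2.933 → 2.93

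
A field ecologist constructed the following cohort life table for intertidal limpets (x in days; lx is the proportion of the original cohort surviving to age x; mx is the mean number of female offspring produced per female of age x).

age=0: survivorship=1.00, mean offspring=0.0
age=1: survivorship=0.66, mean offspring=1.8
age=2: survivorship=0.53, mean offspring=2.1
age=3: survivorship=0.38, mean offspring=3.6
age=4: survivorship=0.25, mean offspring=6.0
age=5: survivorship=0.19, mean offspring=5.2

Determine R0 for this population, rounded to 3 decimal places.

6.157

lx·mx by age: 0, 1.188, 1.113, 1.368, 1.5, 0.988
R0 = Σ lx·mx = 6.157 → 6.157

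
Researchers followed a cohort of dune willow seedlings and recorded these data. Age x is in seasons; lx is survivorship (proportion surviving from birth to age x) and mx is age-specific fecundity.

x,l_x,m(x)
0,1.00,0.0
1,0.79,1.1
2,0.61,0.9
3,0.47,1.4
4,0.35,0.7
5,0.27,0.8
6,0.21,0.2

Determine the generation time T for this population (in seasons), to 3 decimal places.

lx·mx: 0, 0.869, 0.549, 0.658, 0.245, 0.216, 0.042 → R0 = 2.579
x·lx·mx: 0, 0.869, 1.098, 1.974, 0.98, 1.08, 0.252 → Σ = 6.253
T = 6.253 / 2.579 = 2.424583… → 2.425

2.425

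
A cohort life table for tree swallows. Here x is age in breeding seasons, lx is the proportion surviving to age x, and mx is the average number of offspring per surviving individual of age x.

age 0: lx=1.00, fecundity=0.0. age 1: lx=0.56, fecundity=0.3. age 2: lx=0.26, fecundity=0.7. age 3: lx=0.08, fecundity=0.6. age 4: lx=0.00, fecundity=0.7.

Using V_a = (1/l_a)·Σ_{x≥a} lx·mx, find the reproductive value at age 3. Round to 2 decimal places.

lx·mx for x ≥ 3: 0.048, 0 → sum = 0.048
V_3 = 0.048 / l_3 = 0.048 / 0.08 = 0.6 → 0.60

0.60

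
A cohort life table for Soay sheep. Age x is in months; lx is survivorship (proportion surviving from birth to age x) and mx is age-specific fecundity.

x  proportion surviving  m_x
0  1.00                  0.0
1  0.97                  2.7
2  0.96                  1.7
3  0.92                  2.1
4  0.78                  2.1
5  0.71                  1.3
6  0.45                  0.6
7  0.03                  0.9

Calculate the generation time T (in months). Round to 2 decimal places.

2.73

lx·mx: 0, 2.619, 1.632, 1.932, 1.638, 0.923, 0.27, 0.027 → R0 = 9.041
x·lx·mx: 0, 2.619, 3.264, 5.796, 6.552, 4.615, 1.62, 0.189 → Σ = 24.655
T = 24.655 / 9.041 = 2.727021… → 2.73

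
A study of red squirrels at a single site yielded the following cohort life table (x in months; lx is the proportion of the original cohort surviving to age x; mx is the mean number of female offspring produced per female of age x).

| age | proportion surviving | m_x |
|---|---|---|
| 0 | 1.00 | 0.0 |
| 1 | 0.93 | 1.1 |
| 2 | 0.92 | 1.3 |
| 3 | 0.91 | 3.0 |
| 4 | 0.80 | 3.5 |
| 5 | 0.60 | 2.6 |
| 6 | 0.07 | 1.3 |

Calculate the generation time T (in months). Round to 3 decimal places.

3.314

lx·mx: 0, 1.023, 1.196, 2.73, 2.8, 1.56, 0.091 → R0 = 9.4
x·lx·mx: 0, 1.023, 2.392, 8.19, 11.2, 7.8, 0.546 → Σ = 31.151
T = 31.151 / 9.4 = 3.313936… → 3.314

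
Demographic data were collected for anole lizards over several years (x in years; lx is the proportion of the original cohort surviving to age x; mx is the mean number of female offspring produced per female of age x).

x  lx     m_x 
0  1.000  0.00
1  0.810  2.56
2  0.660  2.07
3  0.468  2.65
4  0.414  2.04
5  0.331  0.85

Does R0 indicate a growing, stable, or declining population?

R0 = Σ lx·mx = 0 + 2.0736 + 1.3662 + 1.2402 + 0.84456 + 0.28135 = 5.80591
R0 > 1, so the population is growing.

growing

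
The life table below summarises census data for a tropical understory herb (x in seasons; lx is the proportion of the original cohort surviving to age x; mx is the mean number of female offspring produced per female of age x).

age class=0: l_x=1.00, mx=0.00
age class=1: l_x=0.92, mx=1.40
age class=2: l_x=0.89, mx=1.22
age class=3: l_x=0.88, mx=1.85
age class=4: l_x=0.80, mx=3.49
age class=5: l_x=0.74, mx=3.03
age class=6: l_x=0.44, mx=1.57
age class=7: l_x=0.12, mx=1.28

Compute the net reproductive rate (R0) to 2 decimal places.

9.88

lx·mx by age: 0, 1.288, 1.0858, 1.628, 2.792, 2.2422, 0.6908, 0.1536
R0 = Σ lx·mx = 9.8804 → 9.88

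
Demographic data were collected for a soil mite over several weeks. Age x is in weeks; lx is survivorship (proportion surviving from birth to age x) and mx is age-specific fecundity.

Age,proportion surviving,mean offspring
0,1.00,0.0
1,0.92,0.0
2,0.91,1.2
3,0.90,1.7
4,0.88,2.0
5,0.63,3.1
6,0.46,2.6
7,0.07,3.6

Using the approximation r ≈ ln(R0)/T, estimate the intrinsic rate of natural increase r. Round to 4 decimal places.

R0 = Σ lx·mx = 0 + 0 + 1.092 + 1.53 + 1.76 + 1.953 + 1.196 + 0.252 = 7.783
Σ x·lx·mx = 32.519; T = 32.519/7.783 = 4.17821…
r ≈ ln(R0)/T = ln(7.783)/4.17821… = 0.491106… → 0.4911

0.4911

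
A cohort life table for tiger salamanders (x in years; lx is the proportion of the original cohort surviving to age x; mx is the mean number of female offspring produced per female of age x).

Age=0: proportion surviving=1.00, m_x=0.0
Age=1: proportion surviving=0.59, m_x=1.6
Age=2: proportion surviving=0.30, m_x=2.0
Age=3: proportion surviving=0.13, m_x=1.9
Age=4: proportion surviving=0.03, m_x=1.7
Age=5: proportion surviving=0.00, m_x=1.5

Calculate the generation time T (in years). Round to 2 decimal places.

1.68

lx·mx: 0, 0.944, 0.6, 0.247, 0.051, 0 → R0 = 1.842
x·lx·mx: 0, 0.944, 1.2, 0.741, 0.204, 0 → Σ = 3.089
T = 3.089 / 1.842 = 1.676982… → 1.68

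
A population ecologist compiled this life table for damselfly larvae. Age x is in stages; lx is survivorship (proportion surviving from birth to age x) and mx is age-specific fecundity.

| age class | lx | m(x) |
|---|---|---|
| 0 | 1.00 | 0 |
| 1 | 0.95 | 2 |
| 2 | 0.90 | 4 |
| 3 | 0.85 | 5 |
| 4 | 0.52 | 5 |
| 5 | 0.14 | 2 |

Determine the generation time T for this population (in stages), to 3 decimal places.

2.664

lx·mx: 0, 1.9, 3.6, 4.25, 2.6, 0.28 → R0 = 12.63
x·lx·mx: 0, 1.9, 7.2, 12.75, 10.4, 1.4 → Σ = 33.65
T = 33.65 / 12.63 = 2.664291… → 2.664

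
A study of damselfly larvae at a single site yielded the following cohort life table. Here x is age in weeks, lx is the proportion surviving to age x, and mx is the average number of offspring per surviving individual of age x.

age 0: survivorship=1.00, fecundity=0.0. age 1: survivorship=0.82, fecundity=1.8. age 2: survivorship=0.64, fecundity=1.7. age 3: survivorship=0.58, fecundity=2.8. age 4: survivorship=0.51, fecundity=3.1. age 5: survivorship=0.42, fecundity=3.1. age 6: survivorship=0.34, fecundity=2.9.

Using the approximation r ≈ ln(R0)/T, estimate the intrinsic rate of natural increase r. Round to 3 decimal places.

0.616

R0 = Σ lx·mx = 0 + 1.476 + 1.088 + 1.624 + 1.581 + 1.302 + 0.986 = 8.057
Σ x·lx·mx = 27.274; T = 27.274/8.057 = 3.38513…
r ≈ ln(R0)/T = ln(8.057)/3.38513… = 0.61638… → 0.616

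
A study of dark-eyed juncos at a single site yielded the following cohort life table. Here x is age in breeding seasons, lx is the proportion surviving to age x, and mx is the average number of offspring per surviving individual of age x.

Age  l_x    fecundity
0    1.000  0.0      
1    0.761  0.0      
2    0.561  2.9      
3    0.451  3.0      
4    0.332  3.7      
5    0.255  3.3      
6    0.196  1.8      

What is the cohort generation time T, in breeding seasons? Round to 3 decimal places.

3.434

lx·mx: 0, 0, 1.6269, 1.353, 1.2284, 0.8415, 0.3528 → R0 = 5.4026
x·lx·mx: 0, 0, 3.2538, 4.059, 4.9136, 4.2075, 2.1168 → Σ = 18.5507
T = 18.5507 / 5.4026 = 3.433662… → 3.434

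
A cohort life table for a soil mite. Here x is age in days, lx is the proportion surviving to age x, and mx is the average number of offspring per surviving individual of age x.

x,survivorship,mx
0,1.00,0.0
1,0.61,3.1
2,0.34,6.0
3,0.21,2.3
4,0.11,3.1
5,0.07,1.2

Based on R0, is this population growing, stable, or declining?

growing

R0 = Σ lx·mx = 0 + 1.891 + 2.04 + 0.483 + 0.341 + 0.084 = 4.839
R0 > 1, so the population is growing.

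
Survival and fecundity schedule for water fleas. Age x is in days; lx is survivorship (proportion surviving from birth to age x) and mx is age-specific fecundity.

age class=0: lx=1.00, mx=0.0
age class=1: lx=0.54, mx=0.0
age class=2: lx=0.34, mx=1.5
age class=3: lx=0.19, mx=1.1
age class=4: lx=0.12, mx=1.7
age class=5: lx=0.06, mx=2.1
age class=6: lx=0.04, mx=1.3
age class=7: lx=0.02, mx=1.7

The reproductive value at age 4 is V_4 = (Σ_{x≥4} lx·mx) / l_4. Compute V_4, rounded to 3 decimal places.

3.467

lx·mx for x ≥ 4: 0.204, 0.126, 0.052, 0.034 → sum = 0.416
V_4 = 0.416 / l_4 = 0.416 / 0.12 = 3.466667… → 3.467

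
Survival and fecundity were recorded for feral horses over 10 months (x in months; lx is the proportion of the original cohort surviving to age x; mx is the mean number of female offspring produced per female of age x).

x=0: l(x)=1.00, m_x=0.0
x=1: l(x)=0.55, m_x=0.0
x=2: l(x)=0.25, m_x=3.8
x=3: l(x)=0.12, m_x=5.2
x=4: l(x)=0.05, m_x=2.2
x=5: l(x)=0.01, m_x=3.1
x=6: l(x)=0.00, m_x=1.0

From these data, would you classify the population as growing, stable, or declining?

R0 = Σ lx·mx = 0 + 0 + 0.95 + 0.624 + 0.11 + 0.031 + 0 = 1.715
R0 > 1, so the population is growing.

growing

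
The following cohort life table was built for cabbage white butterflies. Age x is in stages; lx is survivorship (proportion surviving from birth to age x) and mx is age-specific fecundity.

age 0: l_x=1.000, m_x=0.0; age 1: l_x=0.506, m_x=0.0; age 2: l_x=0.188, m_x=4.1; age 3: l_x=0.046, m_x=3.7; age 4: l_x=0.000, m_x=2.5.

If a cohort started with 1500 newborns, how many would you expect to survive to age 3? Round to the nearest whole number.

69

Expected survivors = N0 · l_3 = 1500 × 0.046 = 69 → 69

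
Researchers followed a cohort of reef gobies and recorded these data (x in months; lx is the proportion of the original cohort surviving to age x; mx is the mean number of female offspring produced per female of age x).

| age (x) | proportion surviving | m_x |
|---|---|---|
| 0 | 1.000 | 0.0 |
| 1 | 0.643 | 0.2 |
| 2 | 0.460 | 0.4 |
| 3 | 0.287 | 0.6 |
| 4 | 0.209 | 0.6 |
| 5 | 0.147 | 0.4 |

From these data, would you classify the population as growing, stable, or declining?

R0 = Σ lx·mx = 0 + 0.1286 + 0.184 + 0.1722 + 0.1254 + 0.0588 = 0.669
R0 < 1, so the population is declining.

declining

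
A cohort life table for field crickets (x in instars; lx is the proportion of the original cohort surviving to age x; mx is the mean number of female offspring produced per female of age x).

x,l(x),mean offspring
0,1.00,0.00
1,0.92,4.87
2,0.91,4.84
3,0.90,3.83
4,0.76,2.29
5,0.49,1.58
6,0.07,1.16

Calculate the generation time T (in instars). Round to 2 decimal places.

lx·mx: 0, 4.4804, 4.4044, 3.447, 1.7404, 0.7742, 0.0812 → R0 = 14.9276
x·lx·mx: 0, 4.4804, 8.8088, 10.341, 6.9616, 3.871, 0.4872 → Σ = 34.95
T = 34.95 / 14.9276 = 2.341301… → 2.34

2.34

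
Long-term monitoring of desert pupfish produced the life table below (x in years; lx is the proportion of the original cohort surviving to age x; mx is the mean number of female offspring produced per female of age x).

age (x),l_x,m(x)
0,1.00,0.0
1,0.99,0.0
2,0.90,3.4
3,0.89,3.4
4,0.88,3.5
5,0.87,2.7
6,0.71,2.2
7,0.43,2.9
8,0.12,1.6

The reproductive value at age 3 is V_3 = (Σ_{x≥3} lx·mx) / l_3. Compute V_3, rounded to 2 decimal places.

12.87

lx·mx for x ≥ 3: 3.026, 3.08, 2.349, 1.562, 1.247, 0.192 → sum = 11.456
V_3 = 11.456 / l_3 = 11.456 / 0.89 = 12.87191… → 12.87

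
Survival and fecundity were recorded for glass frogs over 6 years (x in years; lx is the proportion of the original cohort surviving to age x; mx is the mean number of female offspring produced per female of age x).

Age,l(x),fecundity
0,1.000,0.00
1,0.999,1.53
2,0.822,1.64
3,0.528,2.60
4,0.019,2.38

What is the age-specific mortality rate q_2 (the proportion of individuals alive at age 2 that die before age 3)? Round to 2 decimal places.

0.36

q_2 = (l_2 − l_3) / l_2 = (0.822 − 0.528) / 0.822
     = 0.294 / 0.822 = 0.357664… → 0.36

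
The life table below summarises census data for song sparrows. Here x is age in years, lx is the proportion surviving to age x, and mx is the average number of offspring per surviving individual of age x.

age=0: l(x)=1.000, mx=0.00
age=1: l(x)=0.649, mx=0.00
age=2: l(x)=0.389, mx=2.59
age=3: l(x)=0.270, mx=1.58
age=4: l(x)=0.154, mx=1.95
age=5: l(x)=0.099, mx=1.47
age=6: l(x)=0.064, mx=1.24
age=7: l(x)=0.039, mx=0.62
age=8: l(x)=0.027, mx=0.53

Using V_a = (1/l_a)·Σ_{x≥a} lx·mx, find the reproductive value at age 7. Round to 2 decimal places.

0.99

lx·mx for x ≥ 7: 0.02418, 0.01431 → sum = 0.03849
V_7 = 0.03849 / l_7 = 0.03849 / 0.039 = 0.986923… → 0.99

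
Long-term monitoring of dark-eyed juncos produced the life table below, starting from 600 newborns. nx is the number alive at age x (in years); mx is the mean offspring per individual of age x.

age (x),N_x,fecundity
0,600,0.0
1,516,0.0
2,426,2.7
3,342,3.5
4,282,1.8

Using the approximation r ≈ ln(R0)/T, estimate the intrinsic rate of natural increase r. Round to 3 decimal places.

lx = nx/n0 = nx/600: 1, 0.86, 0.71, 0.57, 0.47
R0 = Σ lx·mx = 0 + 0 + 1.917 + 1.995 + 0.846 = 4.758
Σ x·lx·mx = 13.203; T = 13.203/4.758 = 2.77491…
r ≈ ln(R0)/T = ln(4.758)/2.77491… = 0.56212… → 0.562

0.562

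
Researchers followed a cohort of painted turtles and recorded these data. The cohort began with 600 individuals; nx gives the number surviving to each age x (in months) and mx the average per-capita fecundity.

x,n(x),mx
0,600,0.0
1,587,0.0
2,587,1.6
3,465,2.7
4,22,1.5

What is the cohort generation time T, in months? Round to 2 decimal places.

2.59

lx = nx/n0 = nx/600: 1, 0.97833…, 0.97833…, 0.775, 0.03667…
lx·mx: 0, 0, 1.565333…, 2.0925, 0.055… → R0 = 3.712833…
x·lx·mx: 0, 0, 3.130667…, 6.2775, 0.22… → Σ = 9.628167…
T = 9.628167… / 3.712833… = 2.593213… → 2.59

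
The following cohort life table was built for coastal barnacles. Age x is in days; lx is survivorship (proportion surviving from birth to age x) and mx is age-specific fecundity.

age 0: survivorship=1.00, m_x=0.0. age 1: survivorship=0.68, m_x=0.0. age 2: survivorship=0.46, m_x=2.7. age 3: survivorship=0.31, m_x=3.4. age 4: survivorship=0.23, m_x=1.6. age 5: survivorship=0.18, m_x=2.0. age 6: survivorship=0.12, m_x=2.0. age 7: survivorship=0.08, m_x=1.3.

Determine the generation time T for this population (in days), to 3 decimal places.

lx·mx: 0, 0, 1.242, 1.054, 0.368, 0.36, 0.24, 0.104 → R0 = 3.368
x·lx·mx: 0, 0, 2.484, 3.162, 1.472, 1.8, 1.44, 0.728 → Σ = 11.086
T = 11.086 / 3.368 = 3.291568… → 3.292

3.292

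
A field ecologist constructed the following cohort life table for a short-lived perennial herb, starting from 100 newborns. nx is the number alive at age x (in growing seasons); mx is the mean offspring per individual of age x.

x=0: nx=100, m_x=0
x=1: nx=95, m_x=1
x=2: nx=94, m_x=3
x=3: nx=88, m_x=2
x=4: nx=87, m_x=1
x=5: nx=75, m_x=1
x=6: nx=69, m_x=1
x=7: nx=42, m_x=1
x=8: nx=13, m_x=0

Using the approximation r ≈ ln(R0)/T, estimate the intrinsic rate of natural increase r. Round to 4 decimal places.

0.6662

lx = nx/n0 = nx/100: 1, 0.95, 0.94, 0.88, 0.87, 0.75, 0.69, 0.42, 0.13
R0 = Σ lx·mx = 0 + 0.95 + 2.82 + 1.76 + 0.87 + 0.75 + 0.69 + 0.42 + 0 = 8.26
Σ x·lx·mx = 26.18; T = 26.18/8.26 = 3.16949…
r ≈ ln(R0)/T = ln(8.26)/3.16949… = 0.666171… → 0.6662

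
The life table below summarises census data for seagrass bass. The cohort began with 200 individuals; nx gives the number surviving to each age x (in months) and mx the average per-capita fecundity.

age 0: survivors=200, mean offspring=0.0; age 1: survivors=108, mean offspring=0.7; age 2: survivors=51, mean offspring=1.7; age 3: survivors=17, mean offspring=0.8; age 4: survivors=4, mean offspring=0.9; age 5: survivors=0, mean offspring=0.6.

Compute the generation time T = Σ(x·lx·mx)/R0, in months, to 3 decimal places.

1.695

lx = nx/n0 = nx/200: 1, 0.54, 0.255, 0.085, 0.02, 0
lx·mx: 0, 0.378, 0.4335, 0.068, 0.018, 0 → R0 = 0.8975
x·lx·mx: 0, 0.378, 0.867, 0.204, 0.072, 0 → Σ = 1.521
T = 1.521 / 0.8975 = 1.694708… → 1.695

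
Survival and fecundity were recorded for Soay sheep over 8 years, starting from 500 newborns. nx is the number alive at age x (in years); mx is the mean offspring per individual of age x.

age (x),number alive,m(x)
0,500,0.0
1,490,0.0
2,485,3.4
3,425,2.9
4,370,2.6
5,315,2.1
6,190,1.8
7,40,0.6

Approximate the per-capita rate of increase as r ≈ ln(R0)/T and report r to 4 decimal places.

lx = nx/n0 = nx/500: 1, 0.98, 0.97, 0.85, 0.74, 0.63, 0.38, 0.08
R0 = Σ lx·mx = 0 + 0 + 3.298 + 2.465 + 1.924 + 1.323 + 0.684 + 0.048 = 9.742
Σ x·lx·mx = 32.742; T = 32.742/9.742 = 3.36091…
r ≈ ln(R0)/T = ln(9.742)/3.36091… = 0.67733… → 0.6773

0.6773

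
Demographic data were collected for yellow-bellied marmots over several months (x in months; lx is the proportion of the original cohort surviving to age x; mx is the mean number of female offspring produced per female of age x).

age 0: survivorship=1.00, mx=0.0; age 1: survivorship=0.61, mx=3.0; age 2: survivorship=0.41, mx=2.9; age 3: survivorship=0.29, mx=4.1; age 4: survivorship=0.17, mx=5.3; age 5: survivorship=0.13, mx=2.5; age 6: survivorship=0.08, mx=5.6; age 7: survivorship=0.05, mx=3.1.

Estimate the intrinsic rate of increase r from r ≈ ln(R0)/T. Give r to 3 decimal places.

R0 = Σ lx·mx = 0 + 1.83 + 1.189 + 1.189 + 0.901 + 0.325 + 0.448 + 0.155 = 6.037
Σ x·lx·mx = 16.777; T = 16.777/6.037 = 2.77903…
r ≈ ln(R0)/T = ln(6.037)/2.77903… = 0.64696… → 0.647

0.647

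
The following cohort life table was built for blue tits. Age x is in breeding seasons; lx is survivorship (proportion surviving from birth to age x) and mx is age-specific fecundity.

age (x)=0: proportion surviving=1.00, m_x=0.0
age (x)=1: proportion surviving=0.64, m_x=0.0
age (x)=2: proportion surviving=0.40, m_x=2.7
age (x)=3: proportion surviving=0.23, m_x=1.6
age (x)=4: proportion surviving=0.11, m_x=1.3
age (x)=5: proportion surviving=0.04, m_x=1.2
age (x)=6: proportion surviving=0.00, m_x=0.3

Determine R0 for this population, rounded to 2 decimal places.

1.64

lx·mx by age: 0, 0, 1.08, 0.368, 0.143, 0.048, 0
R0 = Σ lx·mx = 1.639 → 1.64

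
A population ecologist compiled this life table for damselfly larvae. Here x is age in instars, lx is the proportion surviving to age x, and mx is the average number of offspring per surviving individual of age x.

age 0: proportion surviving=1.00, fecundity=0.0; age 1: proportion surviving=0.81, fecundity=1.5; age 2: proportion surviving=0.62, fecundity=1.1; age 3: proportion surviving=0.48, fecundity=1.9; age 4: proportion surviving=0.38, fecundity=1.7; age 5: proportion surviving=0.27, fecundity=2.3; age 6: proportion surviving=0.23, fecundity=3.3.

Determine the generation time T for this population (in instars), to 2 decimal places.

lx·mx: 0, 1.215, 0.682, 0.912, 0.646, 0.621, 0.759 → R0 = 4.835
x·lx·mx: 0, 1.215, 1.364, 2.736, 2.584, 3.105, 4.554 → Σ = 15.558
T = 15.558 / 4.835 = 3.217787… → 3.22

3.22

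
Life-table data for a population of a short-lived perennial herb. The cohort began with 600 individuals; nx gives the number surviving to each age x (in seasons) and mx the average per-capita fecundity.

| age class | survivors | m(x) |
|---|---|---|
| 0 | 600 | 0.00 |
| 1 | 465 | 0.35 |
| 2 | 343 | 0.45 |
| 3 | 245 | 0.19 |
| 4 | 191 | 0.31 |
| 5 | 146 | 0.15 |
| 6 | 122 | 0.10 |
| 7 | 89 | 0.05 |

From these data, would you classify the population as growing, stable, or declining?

lx = nx/n0 = nx/600: 1, 0.775, 0.57167…, 0.40833…, 0.31833…, 0.24333…, 0.20333…, 0.14833…
R0 = Σ lx·mx = 0 + 0.27125 + 0.25725… + 0.077583… + 0.098683… + 0.0365… + 0.020333… + 0.007417… = 0.769017…
R0 < 1, so the population is declining.

declining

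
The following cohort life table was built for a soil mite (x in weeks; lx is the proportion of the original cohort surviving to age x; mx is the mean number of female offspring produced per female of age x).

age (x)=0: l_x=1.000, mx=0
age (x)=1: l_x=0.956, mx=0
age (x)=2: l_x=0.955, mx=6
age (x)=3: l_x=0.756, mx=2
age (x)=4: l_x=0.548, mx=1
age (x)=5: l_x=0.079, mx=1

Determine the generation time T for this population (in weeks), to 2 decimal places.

2.36

lx·mx: 0, 0, 5.73, 1.512, 0.548, 0.079 → R0 = 7.869
x·lx·mx: 0, 0, 11.46, 4.536, 2.192, 0.395 → Σ = 18.583
T = 18.583 / 7.869 = 2.361545… → 2.36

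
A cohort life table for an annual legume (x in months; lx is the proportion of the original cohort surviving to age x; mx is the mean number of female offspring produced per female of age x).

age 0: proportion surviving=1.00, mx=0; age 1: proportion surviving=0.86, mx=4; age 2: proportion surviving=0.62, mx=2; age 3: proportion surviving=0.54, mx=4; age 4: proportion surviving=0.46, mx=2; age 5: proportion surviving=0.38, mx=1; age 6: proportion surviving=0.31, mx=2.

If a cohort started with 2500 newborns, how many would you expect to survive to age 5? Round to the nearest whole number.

Expected survivors = N0 · l_5 = 2500 × 0.38 = 950 → 950

950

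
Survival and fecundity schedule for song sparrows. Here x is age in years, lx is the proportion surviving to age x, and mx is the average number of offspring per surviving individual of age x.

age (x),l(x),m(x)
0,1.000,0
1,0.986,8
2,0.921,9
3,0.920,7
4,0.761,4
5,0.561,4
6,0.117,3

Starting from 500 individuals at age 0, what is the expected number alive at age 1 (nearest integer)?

Expected survivors = N0 · l_1 = 500 × 0.986 = 493 → 493

493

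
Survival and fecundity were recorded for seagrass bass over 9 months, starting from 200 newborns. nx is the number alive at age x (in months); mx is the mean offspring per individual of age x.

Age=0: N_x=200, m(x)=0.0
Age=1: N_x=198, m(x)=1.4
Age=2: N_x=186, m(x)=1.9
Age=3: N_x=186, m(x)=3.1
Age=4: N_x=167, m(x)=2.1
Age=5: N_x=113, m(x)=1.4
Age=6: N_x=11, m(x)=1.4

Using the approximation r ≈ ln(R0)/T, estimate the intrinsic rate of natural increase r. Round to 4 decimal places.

lx = nx/n0 = nx/200: 1, 0.99, 0.93, 0.93, 0.835, 0.565, 0.055
R0 = Σ lx·mx = 0 + 1.386 + 1.767 + 2.883 + 1.7535 + 0.791 + 0.077 = 8.6575
Σ x·lx·mx = 25; T = 25/8.6575 = 2.88767…
r ≈ ln(R0)/T = ln(8.6575)/2.88767… = 0.747463… → 0.7475

0.7475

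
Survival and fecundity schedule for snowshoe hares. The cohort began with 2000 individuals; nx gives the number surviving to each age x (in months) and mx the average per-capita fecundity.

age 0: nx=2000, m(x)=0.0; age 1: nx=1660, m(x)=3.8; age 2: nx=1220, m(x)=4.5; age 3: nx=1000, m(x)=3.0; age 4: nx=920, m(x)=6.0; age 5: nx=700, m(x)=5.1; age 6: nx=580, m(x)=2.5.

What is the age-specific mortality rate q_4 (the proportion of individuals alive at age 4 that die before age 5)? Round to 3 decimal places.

lx = nx/n0 = nx/2000: 1, 0.83, 0.61, 0.5, 0.46, 0.35, 0.29
q_4 = (l_4 − l_5) / l_4 = (0.46 − 0.35) / 0.46
     = 0.11 / 0.46 = 0.23913… → 0.239

0.239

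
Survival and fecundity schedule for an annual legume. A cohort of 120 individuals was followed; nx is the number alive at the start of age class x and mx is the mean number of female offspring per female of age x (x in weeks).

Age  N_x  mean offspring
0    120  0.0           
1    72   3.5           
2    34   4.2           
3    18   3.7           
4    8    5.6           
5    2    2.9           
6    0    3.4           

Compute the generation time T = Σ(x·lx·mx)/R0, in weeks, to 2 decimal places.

lx = nx/n0 = nx/120: 1, 0.6, 0.28333…, 0.15, 0.06667…, 0.01667…, 0
lx·mx: 0, 2.1, 1.19…, 0.555, 0.373333…, 0.048333…, 0 → R0 = 4.266667…
x·lx·mx: 0, 2.1, 2.38…, 1.665, 1.493333…, 0.241667…, 0 → Σ = 7.88…
T = 7.88… / 4.266667… = 1.846875… → 1.85

1.85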